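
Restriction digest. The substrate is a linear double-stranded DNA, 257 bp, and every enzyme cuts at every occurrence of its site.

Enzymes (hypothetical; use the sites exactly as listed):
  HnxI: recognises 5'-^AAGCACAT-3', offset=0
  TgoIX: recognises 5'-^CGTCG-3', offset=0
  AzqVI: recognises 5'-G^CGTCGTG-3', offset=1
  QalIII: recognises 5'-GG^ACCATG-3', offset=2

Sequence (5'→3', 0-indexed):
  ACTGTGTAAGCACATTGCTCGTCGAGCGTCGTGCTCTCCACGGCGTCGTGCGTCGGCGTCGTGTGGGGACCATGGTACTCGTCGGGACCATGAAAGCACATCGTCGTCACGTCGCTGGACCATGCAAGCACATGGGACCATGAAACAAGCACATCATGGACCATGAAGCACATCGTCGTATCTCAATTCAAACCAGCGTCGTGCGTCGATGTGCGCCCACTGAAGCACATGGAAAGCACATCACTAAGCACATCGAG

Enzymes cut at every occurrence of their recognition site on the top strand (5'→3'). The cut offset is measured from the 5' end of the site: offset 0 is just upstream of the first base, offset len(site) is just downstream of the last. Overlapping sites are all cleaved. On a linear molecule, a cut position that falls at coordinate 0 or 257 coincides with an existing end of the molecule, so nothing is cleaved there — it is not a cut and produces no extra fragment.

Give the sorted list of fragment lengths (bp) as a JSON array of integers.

[6,6,7,7,7,7,7,7,7,8,8,8,9,10,11,11,11,12,12,12,12,13,17,19,23]

Scan for sites:
  HnxI (AAGCACAT, off=0): starts [7, 93, 125, 146, 165, 222, 233, 245] → cuts [7, 93, 125, 146, 165, 222, 233, 245]
  TgoIX (CGTCG, off=0): starts [19, 26, 43, 50, 56, 79, 101, 109, 173, 196, 203] → cuts [19, 26, 43, 50, 56, 79, 101, 109, 173, 196, 203]
  AzqVI (GCGTCGTG, off=1): starts [25, 42, 55, 195] → cuts [26, 43, 56, 196]
  QalIII (GGACCATG, off=2): starts [66, 84, 116, 134, 157] → cuts [68, 86, 118, 136, 159]

Pooled cuts: [7, 19, 26, 43, 50, 56, 68, 79, 86, 93, 101, 109, 118, 125, 136, 146, 159, 165, 173, 196, 203, 222, 233, 245]

Fragment lengths:
  [0,7): 7 bp
  [7,19): 12 bp
  [19,26): 7 bp
  [26,43): 17 bp
  [43,50): 7 bp
  [50,56): 6 bp
  [56,68): 12 bp
  [68,79): 11 bp
  [79,86): 7 bp
  [86,93): 7 bp
  [93,101): 8 bp
  [101,109): 8 bp
  [109,118): 9 bp
  [118,125): 7 bp
  [125,136): 11 bp
  [136,146): 10 bp
  [146,159): 13 bp
  [159,165): 6 bp
  [165,173): 8 bp
  [173,196): 23 bp
  [196,203): 7 bp
  [203,222): 19 bp
  [222,233): 11 bp
  [233,245): 12 bp
  [245,257): 12 bp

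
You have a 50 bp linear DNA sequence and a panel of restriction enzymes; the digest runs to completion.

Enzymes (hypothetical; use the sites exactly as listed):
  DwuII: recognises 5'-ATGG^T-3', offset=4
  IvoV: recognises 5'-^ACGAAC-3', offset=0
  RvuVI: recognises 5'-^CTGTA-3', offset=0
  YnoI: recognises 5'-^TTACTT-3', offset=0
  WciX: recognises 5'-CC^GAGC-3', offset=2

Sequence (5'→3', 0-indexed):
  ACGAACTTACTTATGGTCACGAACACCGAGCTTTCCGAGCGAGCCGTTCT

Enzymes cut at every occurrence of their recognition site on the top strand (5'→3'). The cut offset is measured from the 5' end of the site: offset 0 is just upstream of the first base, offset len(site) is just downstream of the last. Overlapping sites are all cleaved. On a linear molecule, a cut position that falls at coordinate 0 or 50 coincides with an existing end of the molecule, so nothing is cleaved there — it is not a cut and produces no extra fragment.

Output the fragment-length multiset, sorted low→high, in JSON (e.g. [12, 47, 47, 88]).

Scan for sites:
  DwuII (ATGGT, off=4): starts [12] → cuts [16]
  IvoV (ACGAAC, off=0): starts [0, 18] → cuts [18] (position 0 is a terminus of the linear molecule — no cut)
  RvuVI (CTGTA, off=0): no sites
  YnoI (TTACTT, off=0): starts [6] → cuts [6]
  WciX (CCGAGC, off=2): starts [25, 34] → cuts [27, 36]

All cut coordinates (distinct, sorted): [6, 16, 18, 27, 36]

Fragment lengths:
  [0,6): 6 bp
  [6,16): 10 bp
  [16,18): 2 bp
  [18,27): 9 bp
  [27,36): 9 bp
  [36,50): 14 bp

[2,6,9,9,10,14]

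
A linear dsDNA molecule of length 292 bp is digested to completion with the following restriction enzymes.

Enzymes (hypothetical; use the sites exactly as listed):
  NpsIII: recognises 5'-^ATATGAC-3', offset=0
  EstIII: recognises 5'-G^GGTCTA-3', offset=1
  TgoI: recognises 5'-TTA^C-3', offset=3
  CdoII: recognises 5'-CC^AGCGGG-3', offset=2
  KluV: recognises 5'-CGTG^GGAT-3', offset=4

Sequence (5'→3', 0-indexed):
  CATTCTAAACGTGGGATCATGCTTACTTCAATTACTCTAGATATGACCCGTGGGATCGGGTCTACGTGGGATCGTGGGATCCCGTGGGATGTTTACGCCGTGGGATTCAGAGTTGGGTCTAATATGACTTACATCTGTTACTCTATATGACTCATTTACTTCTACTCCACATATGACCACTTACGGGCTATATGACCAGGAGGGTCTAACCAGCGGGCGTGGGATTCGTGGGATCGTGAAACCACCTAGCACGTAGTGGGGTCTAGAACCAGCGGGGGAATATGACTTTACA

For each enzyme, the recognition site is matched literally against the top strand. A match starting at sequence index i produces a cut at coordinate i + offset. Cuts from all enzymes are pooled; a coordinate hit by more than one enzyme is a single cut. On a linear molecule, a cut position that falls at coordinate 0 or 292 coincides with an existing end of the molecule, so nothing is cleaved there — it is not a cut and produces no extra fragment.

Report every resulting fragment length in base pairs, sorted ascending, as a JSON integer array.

Site scan:
  NpsIII ATATGAC/0: at [40, 121, 144, 170, 189, 279] ⇒ [40, 121, 144, 170, 189, 279]
  EstIII GGGTCTA/1: at [57, 114, 201, 258] ⇒ [58, 115, 202, 259]
  TgoI TTAC/3: at [22, 31, 92, 128, 137, 155, 180, 287] ⇒ [25, 34, 95, 131, 140, 158, 183, 290]
  CdoII CCAGCGGG/2: at [209, 268] ⇒ [211, 270]
  KluV CGTGGGAT/4: at [9, 48, 64, 72, 82, 98, 217, 226] ⇒ [13, 52, 68, 76, 86, 102, 221, 230]

All cut coordinates (distinct, sorted): [13, 25, 34, 40, 52, 58, 68, 76, 86, 95, 102, 115, 121, 131, 140, 144, 158, 170, 183, 189, 202, 211, 221, 230, 259, 270, 279, 290]

Fragments:
  [0,13): 13 bp
  [13,25): 12 bp
  [25,34): 9 bp
  [34,40): 6 bp
  [40,52): 12 bp
  [52,58): 6 bp
  [58,68): 10 bp
  [68,76): 8 bp
  [76,86): 10 bp
  [86,95): 9 bp
  [95,102): 7 bp
  [102,115): 13 bp
  [115,121): 6 bp
  [121,131): 10 bp
  [131,140): 9 bp
  [140,144): 4 bp
  [144,158): 14 bp
  [158,170): 12 bp
  [170,183): 13 bp
  [183,189): 6 bp
  [189,202): 13 bp
  [202,211): 9 bp
  [211,221): 10 bp
  [221,230): 9 bp
  [230,259): 29 bp
  [259,270): 11 bp
  [270,279): 9 bp
  [279,290): 11 bp
  [290,292): 2 bp

[2,4,6,6,6,6,7,8,9,9,9,9,9,9,10,10,10,10,11,11,12,12,12,13,13,13,13,14,29]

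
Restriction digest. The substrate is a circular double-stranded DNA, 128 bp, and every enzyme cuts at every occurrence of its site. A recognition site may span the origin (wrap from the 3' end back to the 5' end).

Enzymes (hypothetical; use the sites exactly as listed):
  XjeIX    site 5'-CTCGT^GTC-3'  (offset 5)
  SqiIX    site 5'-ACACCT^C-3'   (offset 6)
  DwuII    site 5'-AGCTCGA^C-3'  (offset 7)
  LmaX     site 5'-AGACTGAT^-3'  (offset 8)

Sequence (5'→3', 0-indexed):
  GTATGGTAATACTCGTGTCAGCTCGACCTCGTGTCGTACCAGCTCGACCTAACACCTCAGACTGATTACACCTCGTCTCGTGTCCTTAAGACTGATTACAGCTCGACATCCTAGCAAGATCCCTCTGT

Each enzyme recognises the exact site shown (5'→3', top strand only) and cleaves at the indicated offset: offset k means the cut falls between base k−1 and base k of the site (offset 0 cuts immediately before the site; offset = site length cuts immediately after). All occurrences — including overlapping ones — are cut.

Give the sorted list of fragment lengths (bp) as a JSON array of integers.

[6,7,8,9,10,10,10,15,15,38]

Scan for sites:
  XjeIX CTCGTGTC/5: at [11, 27, 76] ⇒ [16, 32, 81]
  SqiIX ACACCTC/6: at [51, 67] ⇒ [57, 73]
  DwuII AGCTCGAC/7: at [19, 40, 99] ⇒ [26, 47, 106]
  LmaX AGACTGAT/8: at [58, 88] ⇒ [66, 96]

All cut coordinates (distinct, sorted): [16, 26, 32, 47, 57, 66, 73, 81, 96, 106]

Fragment lengths:
  16→26: 10 bp
  26→32: 6 bp
  32→47: 15 bp
  47→57: 10 bp
  57→66: 9 bp
  66→73: 7 bp
  73→81: 8 bp
  81→96: 15 bp
  96→106: 10 bp
  106→16 (wrap): 128-106+16 = 38 bp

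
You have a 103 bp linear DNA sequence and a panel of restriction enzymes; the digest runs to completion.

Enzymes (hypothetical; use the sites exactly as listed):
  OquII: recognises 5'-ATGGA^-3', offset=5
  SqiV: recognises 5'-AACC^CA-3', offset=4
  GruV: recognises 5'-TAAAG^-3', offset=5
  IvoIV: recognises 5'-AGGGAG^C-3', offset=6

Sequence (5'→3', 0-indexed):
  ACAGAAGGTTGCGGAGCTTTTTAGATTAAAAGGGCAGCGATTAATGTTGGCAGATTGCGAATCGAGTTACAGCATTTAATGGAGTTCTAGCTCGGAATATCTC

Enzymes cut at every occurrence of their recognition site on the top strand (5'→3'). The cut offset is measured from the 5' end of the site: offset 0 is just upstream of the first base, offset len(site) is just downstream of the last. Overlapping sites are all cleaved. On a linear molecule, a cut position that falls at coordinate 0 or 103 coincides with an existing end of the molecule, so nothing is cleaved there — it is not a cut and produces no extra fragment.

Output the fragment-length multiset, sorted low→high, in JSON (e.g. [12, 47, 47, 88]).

Site scan:
  OquII ATGGA/5: at [78] ⇒ [83]
  SqiV (AACCCA, off=4): no sites
  GruV (TAAAG, off=5): no sites
  IvoIV (AGGGAGC, off=6): no sites

All cut coordinates (distinct, sorted): [83]

Fragments:
  [0,83): 83 bp
  [83,103): 20 bp

[20,83]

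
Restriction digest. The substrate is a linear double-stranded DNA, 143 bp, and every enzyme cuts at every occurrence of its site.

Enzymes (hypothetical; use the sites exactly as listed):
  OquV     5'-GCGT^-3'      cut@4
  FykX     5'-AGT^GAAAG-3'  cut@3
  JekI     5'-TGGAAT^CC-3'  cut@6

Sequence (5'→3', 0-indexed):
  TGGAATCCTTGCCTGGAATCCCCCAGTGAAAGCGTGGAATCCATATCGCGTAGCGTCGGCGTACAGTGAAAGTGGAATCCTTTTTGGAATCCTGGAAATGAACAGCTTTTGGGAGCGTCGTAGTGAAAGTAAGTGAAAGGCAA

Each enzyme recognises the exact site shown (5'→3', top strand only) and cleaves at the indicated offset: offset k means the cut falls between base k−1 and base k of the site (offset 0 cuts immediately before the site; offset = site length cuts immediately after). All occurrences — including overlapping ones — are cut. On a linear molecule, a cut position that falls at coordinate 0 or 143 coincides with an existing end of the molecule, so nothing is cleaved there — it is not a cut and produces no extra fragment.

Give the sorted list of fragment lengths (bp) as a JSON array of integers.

Per-enzyme occurrences:
  OquV (GCGT, off=4): starts [31, 47, 52, 58, 114] → cuts [35, 51, 56, 62, 118]
  FykX (AGTGAAAG, off=3): starts [24, 64, 121, 131] → cuts [27, 67, 124, 134]
  JekI (TGGAATCC, off=6): starts [0, 13, 34, 72, 84] → cuts [6, 19, 40, 78, 90]

Pooled cuts: [6, 19, 27, 35, 40, 51, 56, 62, 67, 78, 90, 118, 124, 134]

Fragment lengths:
  [0,6): 6 bp
  [6,19): 13 bp
  [19,27): 8 bp
  [27,35): 8 bp
  [35,40): 5 bp
  [40,51): 11 bp
  [51,56): 5 bp
  [56,62): 6 bp
  [62,67): 5 bp
  [67,78): 11 bp
  [78,90): 12 bp
  [90,118): 28 bp
  [118,124): 6 bp
  [124,134): 10 bp
  [134,143): 9 bp

[5,5,5,6,6,6,8,8,9,10,11,11,12,13,28]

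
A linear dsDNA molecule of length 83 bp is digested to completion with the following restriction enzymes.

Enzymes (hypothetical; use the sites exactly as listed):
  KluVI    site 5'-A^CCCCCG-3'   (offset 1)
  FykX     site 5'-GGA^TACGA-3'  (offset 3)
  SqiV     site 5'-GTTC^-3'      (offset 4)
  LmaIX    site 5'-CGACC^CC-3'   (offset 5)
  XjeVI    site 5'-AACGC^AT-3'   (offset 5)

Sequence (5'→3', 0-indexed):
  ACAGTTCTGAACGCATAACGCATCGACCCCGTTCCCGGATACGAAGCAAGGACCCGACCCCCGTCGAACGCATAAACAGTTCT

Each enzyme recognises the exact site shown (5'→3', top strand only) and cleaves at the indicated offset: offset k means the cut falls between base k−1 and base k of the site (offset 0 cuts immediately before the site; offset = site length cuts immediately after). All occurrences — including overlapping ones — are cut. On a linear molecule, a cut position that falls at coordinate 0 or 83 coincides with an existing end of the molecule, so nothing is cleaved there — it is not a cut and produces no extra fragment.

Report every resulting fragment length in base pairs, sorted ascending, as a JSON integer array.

[1,2,5,6,7,7,7,7,11,12,18]

Per-enzyme occurrences:
  KluVI ACCCCCG/1: at [56] ⇒ [57]
  FykX GGATACGA/3: at [36] ⇒ [39]
  SqiV GTTC/4: at [3, 30, 78] ⇒ [7, 34, 82]
  LmaIX CGACCCC/5: at [23, 54] ⇒ [28, 59]
  XjeVI AACGCAT/5: at [9, 16, 66] ⇒ [14, 21, 71]

All cut coordinates (distinct, sorted): [7, 14, 21, 28, 34, 39, 57, 59, 71, 82]

Fragments:
  [0,7): 7 bp
  [7,14): 7 bp
  [14,21): 7 bp
  [21,28): 7 bp
  [28,34): 6 bp
  [34,39): 5 bp
  [39,57): 18 bp
  [57,59): 2 bp
  [59,71): 12 bp
  [71,82): 11 bp
  [82,83): 1 bp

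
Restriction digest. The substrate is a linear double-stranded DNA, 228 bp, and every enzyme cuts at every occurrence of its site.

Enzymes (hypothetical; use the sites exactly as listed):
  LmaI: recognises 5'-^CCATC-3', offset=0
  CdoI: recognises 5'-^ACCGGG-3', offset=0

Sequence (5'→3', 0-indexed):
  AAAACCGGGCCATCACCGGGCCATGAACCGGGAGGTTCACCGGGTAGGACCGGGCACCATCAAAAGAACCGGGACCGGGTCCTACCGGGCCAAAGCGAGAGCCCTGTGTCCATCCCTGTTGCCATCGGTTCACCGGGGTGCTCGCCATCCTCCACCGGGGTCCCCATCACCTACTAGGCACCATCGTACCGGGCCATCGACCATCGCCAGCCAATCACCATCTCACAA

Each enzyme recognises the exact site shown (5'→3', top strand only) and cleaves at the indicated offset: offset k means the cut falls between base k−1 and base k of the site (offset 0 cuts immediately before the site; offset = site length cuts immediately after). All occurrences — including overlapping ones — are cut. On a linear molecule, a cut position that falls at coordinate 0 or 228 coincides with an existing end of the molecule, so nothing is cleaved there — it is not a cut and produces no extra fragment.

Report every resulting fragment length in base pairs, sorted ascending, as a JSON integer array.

[3,5,6,6,6,7,7,8,9,10,10,10,10,11,11,12,12,12,13,17,17,26]

Site scan:
  LmaI CCATC/0: at [9, 56, 109, 121, 144, 163, 180, 193, 200, 217] ⇒ [9, 56, 109, 121, 144, 163, 180, 193, 200, 217]
  CdoI ACCGGG/0: at [3, 14, 26, 38, 48, 67, 73, 83, 131, 153, 187] ⇒ [3, 14, 26, 38, 48, 67, 73, 83, 131, 153, 187]

Pooled cuts: [3, 9, 14, 26, 38, 48, 56, 67, 73, 83, 109, 121, 131, 144, 153, 163, 180, 187, 193, 200, 217]

Fragment lengths:
  [0,3): 3 bp
  [3,9): 6 bp
  [9,14): 5 bp
  [14,26): 12 bp
  [26,38): 12 bp
  [38,48): 10 bp
  [48,56): 8 bp
  [56,67): 11 bp
  [67,73): 6 bp
  [73,83): 10 bp
  [83,109): 26 bp
  [109,121): 12 bp
  [121,131): 10 bp
  [131,144): 13 bp
  [144,153): 9 bp
  [153,163): 10 bp
  [163,180): 17 bp
  [180,187): 7 bp
  [187,193): 6 bp
  [193,200): 7 bp
  [200,217): 17 bp
  [217,228): 11 bp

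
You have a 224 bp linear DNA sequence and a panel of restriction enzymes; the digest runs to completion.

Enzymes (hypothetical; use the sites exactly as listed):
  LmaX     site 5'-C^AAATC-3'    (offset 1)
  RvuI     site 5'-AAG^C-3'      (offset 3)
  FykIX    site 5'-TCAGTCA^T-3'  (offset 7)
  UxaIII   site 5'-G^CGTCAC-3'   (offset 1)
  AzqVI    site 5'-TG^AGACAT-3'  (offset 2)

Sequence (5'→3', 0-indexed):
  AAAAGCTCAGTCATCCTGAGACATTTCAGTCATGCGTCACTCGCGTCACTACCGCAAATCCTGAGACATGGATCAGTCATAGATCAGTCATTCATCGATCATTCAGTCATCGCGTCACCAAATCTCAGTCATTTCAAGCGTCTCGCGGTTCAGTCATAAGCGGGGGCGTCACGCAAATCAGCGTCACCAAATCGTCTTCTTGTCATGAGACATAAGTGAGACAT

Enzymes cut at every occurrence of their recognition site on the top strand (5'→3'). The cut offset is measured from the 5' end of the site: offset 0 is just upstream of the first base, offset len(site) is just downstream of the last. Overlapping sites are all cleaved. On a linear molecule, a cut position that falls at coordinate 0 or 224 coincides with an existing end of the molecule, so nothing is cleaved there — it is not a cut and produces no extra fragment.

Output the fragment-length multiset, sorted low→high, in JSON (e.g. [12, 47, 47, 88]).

Per-enzyme occurrences:
  LmaX CAAATC/1: at [54, 118, 173, 187] ⇒ [55, 119, 174, 188]
  RvuI AAGC/3: at [2, 135, 157] ⇒ [5, 138, 160]
  FykIX TCAGTCAT/7: at [6, 25, 72, 83, 102, 124, 149] ⇒ [13, 32, 79, 90, 109, 131, 156]
  UxaIII GCGTCAC/1: at [33, 42, 111, 165, 180] ⇒ [34, 43, 112, 166, 181]
  AzqVI TGAGACAT/2: at [16, 61, 205, 216] ⇒ [18, 63, 207, 218]

Pooled cuts: [5, 13, 18, 32, 34, 43, 55, 63, 79, 90, 109, 112, 119, 131, 138, 156, 160, 166, 174, 181, 188, 207, 218]

Fragment lengths:
  [0,5): 5 bp
  [5,13): 8 bp
  [13,18): 5 bp
  [18,32): 14 bp
  [32,34): 2 bp
  [34,43): 9 bp
  [43,55): 12 bp
  [55,63): 8 bp
  [63,79): 16 bp
  [79,90): 11 bp
  [90,109): 19 bp
  [109,112): 3 bp
  [112,119): 7 bp
  [119,131): 12 bp
  [131,138): 7 bp
  [138,156): 18 bp
  [156,160): 4 bp
  [160,166): 6 bp
  [166,174): 8 bp
  [174,181): 7 bp
  [181,188): 7 bp
  [188,207): 19 bp
  [207,218): 11 bp
  [218,224): 6 bp

[2,3,4,5,5,6,6,7,7,7,7,8,8,8,9,11,11,12,12,14,16,18,19,19]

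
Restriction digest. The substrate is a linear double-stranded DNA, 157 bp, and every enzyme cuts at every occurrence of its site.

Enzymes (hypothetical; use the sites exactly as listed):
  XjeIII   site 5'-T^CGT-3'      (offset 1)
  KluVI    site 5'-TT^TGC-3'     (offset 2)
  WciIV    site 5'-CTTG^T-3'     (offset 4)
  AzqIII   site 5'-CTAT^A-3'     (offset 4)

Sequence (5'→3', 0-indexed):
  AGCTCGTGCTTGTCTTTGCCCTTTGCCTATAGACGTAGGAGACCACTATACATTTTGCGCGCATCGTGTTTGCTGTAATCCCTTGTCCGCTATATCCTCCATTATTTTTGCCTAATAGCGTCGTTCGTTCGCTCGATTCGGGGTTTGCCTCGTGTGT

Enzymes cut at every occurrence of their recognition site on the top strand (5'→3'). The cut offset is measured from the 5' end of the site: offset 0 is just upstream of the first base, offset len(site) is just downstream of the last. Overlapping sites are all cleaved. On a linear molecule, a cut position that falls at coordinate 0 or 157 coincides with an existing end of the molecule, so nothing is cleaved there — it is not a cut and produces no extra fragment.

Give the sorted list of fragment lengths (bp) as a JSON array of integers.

[4,4,4,5,6,6,7,7,7,8,8,9,13,15,15,19,20]

Per-enzyme occurrences:
  XjeIII TCGT/1: at [3, 63, 120, 124, 149] ⇒ [4, 64, 121, 125, 150]
  KluVI TTTGC/2: at [14, 21, 53, 68, 106, 143] ⇒ [16, 23, 55, 70, 108, 145]
  WciIV CTTGT/4: at [8, 81] ⇒ [12, 85]
  AzqIII CTATA/4: at [26, 45, 89] ⇒ [30, 49, 93]

Pooled cuts: [4, 12, 16, 23, 30, 49, 55, 64, 70, 85, 93, 108, 121, 125, 145, 150]

Fragments:
  [0,4): 4 bp
  [4,12): 8 bp
  [12,16): 4 bp
  [16,23): 7 bp
  [23,30): 7 bp
  [30,49): 19 bp
  [49,55): 6 bp
  [55,64): 9 bp
  [64,70): 6 bp
  [70,85): 15 bp
  [85,93): 8 bp
  [93,108): 15 bp
  [108,121): 13 bp
  [121,125): 4 bp
  [125,145): 20 bp
  [145,150): 5 bp
  [150,157): 7 bp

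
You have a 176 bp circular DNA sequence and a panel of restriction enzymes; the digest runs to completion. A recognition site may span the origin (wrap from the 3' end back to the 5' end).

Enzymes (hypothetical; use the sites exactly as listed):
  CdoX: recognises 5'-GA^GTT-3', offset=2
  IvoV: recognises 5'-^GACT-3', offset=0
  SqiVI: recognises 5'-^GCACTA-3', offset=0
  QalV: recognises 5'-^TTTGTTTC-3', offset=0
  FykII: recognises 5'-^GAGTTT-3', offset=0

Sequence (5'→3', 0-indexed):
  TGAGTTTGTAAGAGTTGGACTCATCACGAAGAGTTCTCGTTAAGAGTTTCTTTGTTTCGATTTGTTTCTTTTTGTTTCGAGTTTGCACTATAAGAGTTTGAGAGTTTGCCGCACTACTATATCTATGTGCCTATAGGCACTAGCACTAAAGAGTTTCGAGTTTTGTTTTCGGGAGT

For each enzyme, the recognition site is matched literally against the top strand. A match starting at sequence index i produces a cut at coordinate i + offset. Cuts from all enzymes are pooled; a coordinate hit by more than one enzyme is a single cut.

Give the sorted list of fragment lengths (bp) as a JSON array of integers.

Per-enzyme occurrences:
  CdoX GAGTT/2: at [1, 11, 30, 43, 78, 93, 101, 150, 157, 172] ⇒ [3, 13, 32, 45, 80, 95, 103, 152, 159, 174]
  IvoV GACT/0: at [17] ⇒ [17]
  SqiVI GCACTA/0: at [84, 110, 136, 142] ⇒ [84, 110, 136, 142]
  QalV TTTGTTTC/0: at [50, 60, 70] ⇒ [50, 60, 70]
  FykII GAGTTT/0: at [1, 43, 78, 93, 101, 150, 157] ⇒ [1, 43, 78, 93, 101, 150, 157]

All cut coordinates (distinct, sorted): [1, 3, 13, 17, 32, 43, 45, 50, 60, 70, 78, 80, 84, 93, 95, 101, 103, 110, 136, 142, 150, 152, 157, 159, 174]

Fragments:
  1→3: 2 bp
  3→13: 10 bp
  13→17: 4 bp
  17→32: 15 bp
  32→43: 11 bp
  43→45: 2 bp
  45→50: 5 bp
  50→60: 10 bp
  60→70: 10 bp
  70→78: 8 bp
  78→80: 2 bp
  80→84: 4 bp
  84→93: 9 bp
  93→95: 2 bp
  95→101: 6 bp
  101→103: 2 bp
  103→110: 7 bp
  110→136: 26 bp
  136→142: 6 bp
  142→150: 8 bp
  150→152: 2 bp
  152→157: 5 bp
  157→159: 2 bp
  159→174: 15 bp
  174→1 (wrap): 176-174+1 = 3 bp

[2,2,2,2,2,2,2,3,4,4,5,5,6,6,7,8,8,9,10,10,10,11,15,15,26]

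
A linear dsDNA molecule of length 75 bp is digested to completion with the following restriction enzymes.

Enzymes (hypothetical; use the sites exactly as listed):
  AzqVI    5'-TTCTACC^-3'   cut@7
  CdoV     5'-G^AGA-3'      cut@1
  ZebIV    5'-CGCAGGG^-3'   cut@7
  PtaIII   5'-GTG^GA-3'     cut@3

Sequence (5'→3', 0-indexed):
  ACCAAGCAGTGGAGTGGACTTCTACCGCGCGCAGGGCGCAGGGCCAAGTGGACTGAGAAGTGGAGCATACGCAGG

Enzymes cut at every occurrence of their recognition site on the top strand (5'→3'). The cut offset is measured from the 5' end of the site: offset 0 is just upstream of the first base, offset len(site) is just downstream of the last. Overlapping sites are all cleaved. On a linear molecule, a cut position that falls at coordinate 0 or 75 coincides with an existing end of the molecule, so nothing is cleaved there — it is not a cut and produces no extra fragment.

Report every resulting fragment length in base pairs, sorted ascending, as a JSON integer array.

Per-enzyme occurrences:
  AzqVI (TTCTACC, off=7): starts [19] → cuts [26]
  CdoV (GAGA, off=1): starts [54] → cuts [55]
  ZebIV (CGCAGGG, off=7): starts [29, 36] → cuts [36, 43]
  PtaIII (GTGGA, off=3): starts [8, 13, 47, 59] → cuts [11, 16, 50, 62]

Pooled cuts: [11, 16, 26, 36, 43, 50, 55, 62]

Fragment lengths:
  [0,11): 11 bp
  [11,16): 5 bp
  [16,26): 10 bp
  [26,36): 10 bp
  [36,43): 7 bp
  [43,50): 7 bp
  [50,55): 5 bp
  [55,62): 7 bp
  [62,75): 13 bp

[5,5,7,7,7,10,10,11,13]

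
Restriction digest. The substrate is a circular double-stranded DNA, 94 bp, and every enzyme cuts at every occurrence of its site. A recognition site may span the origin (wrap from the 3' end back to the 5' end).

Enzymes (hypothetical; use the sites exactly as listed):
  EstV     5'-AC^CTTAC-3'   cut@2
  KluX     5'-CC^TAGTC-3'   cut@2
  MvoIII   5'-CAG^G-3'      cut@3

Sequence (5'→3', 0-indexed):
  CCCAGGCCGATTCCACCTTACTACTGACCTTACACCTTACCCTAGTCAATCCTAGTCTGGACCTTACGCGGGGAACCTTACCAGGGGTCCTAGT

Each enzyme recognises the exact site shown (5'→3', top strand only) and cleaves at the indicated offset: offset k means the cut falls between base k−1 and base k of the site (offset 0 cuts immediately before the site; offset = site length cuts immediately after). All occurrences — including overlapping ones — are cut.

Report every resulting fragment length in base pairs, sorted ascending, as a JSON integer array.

[6,7,7,8,9,10,10,11,12,14]

Site scan:
  EstV ACCTTAC/2: at [14, 26, 33, 60, 74] ⇒ [16, 28, 35, 62, 76]
  KluX CCTAGTC/2: at [40, 50, 88] ⇒ [42, 52, 90]
  MvoIII CAGG/3: at [2, 81] ⇒ [5, 84]

All cut coordinates (distinct, sorted): [5, 16, 28, 35, 42, 52, 62, 76, 84, 90]

Fragment lengths:
  5→16: 11 bp
  16→28: 12 bp
  28→35: 7 bp
  35→42: 7 bp
  42→52: 10 bp
  52→62: 10 bp
  62→76: 14 bp
  76→84: 8 bp
  84→90: 6 bp
  90→5 (wrap): 94-90+5 = 9 bp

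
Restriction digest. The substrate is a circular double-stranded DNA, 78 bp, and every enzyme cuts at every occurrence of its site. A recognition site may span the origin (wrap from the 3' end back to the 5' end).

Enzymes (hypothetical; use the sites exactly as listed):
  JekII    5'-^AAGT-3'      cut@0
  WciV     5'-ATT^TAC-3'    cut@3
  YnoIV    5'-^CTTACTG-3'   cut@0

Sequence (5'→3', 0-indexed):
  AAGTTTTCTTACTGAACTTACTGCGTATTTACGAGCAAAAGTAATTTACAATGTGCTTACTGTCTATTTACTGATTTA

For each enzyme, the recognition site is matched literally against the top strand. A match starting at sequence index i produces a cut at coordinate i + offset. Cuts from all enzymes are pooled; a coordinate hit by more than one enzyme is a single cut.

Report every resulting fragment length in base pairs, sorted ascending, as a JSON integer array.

[7,8,9,9,9,10,13,13]

Site scan:
  JekII AAGT/0: at [0, 38] ⇒ [0, 38]
  WciV ATTTAC/3: at [26, 43, 65] ⇒ [29, 46, 68]
  YnoIV CTTACTG/0: at [7, 16, 55] ⇒ [7, 16, 55]

All cut coordinates (distinct, sorted): [0, 7, 16, 29, 38, 46, 55, 68]

Fragments:
  0→7: 7 bp
  7→16: 9 bp
  16→29: 13 bp
  29→38: 9 bp
  38→46: 8 bp
  46→55: 9 bp
  55→68: 13 bp
  68→0 (wrap): 78-68+0 = 10 bp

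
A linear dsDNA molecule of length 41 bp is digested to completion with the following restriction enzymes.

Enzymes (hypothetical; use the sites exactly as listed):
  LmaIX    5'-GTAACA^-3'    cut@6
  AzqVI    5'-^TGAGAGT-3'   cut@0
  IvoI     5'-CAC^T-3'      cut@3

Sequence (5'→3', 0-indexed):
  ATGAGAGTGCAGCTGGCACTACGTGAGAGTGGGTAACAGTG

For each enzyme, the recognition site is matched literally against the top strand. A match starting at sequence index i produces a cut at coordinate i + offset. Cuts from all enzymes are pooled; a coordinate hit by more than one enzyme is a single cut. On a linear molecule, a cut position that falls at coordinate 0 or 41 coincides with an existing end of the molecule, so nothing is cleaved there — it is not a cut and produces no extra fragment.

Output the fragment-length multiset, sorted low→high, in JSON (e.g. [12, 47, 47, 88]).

Scan for sites:
  LmaIX GTAACA/6: at [32] ⇒ [38]
  AzqVI TGAGAGT/0: at [1, 23] ⇒ [1, 23]
  IvoI CACT/3: at [16] ⇒ [19]

Pooled cuts: [1, 19, 23, 38]

Fragment lengths:
  [0,1): 1 bp
  [1,19): 18 bp
  [19,23): 4 bp
  [23,38): 15 bp
  [38,41): 3 bp

[1,3,4,15,18]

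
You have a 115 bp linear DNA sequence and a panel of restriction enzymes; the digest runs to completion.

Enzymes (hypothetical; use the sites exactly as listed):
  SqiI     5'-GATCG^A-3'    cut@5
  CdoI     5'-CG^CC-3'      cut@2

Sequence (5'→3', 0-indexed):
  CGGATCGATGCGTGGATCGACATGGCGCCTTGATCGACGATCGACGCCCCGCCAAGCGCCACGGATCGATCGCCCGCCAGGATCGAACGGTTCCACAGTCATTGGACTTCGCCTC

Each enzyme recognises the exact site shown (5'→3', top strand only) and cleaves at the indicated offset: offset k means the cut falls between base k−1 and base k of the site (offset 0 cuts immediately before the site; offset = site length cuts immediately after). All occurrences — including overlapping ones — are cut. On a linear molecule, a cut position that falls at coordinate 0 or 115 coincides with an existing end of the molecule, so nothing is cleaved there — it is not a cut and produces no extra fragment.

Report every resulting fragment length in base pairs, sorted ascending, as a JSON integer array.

Per-enzyme occurrences:
  SqiI (GATCGA, off=5): starts [2, 14, 31, 38, 63, 80] → cuts [7, 19, 36, 43, 68, 85]
  CdoI (CGCC, off=2): starts [25, 44, 49, 56, 70, 74, 109] → cuts [27, 46, 51, 58, 72, 76, 111]

All cut coordinates (distinct, sorted): [7, 19, 27, 36, 43, 46, 51, 58, 68, 72, 76, 85, 111]

Fragment lengths:
  [0,7): 7 bp
  [7,19): 12 bp
  [19,27): 8 bp
  [27,36): 9 bp
  [36,43): 7 bp
  [43,46): 3 bp
  [46,51): 5 bp
  [51,58): 7 bp
  [58,68): 10 bp
  [68,72): 4 bp
  [72,76): 4 bp
  [76,85): 9 bp
  [85,111): 26 bp
  [111,115): 4 bp

[3,4,4,4,5,7,7,7,8,9,9,10,12,26]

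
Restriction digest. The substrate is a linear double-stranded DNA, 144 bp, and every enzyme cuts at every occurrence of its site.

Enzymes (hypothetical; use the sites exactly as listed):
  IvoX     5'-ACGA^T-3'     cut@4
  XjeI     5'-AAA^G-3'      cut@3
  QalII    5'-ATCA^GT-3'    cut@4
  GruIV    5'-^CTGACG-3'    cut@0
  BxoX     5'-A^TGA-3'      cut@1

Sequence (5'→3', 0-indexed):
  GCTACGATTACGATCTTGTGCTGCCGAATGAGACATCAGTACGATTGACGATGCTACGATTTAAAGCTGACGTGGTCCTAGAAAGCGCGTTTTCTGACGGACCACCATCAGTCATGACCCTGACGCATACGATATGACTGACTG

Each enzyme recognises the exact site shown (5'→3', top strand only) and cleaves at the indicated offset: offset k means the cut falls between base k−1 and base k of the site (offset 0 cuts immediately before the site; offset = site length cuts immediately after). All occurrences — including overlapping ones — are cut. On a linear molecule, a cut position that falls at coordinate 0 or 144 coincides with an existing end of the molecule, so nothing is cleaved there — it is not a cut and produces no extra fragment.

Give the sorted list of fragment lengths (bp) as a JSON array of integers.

Site scan:
  IvoX ACGAT/4: at [3, 9, 40, 47, 55, 128] ⇒ [7, 13, 44, 51, 59, 132]
  XjeI AAAG/3: at [62, 81] ⇒ [65, 84]
  QalII ATCAGT/4: at [34, 106] ⇒ [38, 110]
  GruIV CTGACG/0: at [66, 93, 119] ⇒ [66, 93, 119]
  BxoX ATGA/1: at [27, 113, 133] ⇒ [28, 114, 134]

All cut coordinates (distinct, sorted): [7, 13, 28, 38, 44, 51, 59, 65, 66, 84, 93, 110, 114, 119, 132, 134]

Fragments:
  [0,7): 7 bp
  [7,13): 6 bp
  [13,28): 15 bp
  [28,38): 10 bp
  [38,44): 6 bp
  [44,51): 7 bp
  [51,59): 8 bp
  [59,65): 6 bp
  [65,66): 1 bp
  [66,84): 18 bp
  [84,93): 9 bp
  [93,110): 17 bp
  [110,114): 4 bp
  [114,119): 5 bp
  [119,132): 13 bp
  [132,134): 2 bp
  [134,144): 10 bp

[1,2,4,5,6,6,6,7,7,8,9,10,10,13,15,17,18]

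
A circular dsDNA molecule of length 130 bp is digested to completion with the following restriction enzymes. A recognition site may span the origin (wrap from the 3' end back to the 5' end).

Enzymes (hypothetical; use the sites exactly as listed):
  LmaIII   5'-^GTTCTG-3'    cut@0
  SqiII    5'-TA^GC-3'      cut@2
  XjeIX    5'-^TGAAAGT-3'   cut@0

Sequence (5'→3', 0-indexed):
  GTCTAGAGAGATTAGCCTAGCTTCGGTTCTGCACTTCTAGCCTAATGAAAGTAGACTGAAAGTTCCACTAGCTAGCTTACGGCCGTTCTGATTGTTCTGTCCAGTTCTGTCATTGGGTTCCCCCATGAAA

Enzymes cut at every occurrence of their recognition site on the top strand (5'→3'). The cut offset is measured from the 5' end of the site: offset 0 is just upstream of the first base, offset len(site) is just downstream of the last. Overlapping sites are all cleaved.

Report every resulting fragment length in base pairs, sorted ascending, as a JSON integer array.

[4,5,6,6,9,10,10,11,14,14,19,22]

Scan for sites:
  LmaIII (GTTCTG, off=0): starts [25, 84, 93, 103] → cuts [25, 84, 93, 103]
  SqiII (TAGC, off=2): starts [12, 17, 37, 68, 72] → cuts [14, 19, 39, 70, 74]
  XjeIX (TGAAAGT, off=0): starts [45, 56, 125] → cuts [45, 56, 125]

Pooled cuts: [14, 19, 25, 39, 45, 56, 70, 74, 84, 93, 103, 125]

Fragment lengths:
  14→19: 5 bp
  19→25: 6 bp
  25→39: 14 bp
  39→45: 6 bp
  45→56: 11 bp
  56→70: 14 bp
  70→74: 4 bp
  74→84: 10 bp
  84→93: 9 bp
  93→103: 10 bp
  103→125: 22 bp
  125→14 (wrap): 130-125+14 = 19 bp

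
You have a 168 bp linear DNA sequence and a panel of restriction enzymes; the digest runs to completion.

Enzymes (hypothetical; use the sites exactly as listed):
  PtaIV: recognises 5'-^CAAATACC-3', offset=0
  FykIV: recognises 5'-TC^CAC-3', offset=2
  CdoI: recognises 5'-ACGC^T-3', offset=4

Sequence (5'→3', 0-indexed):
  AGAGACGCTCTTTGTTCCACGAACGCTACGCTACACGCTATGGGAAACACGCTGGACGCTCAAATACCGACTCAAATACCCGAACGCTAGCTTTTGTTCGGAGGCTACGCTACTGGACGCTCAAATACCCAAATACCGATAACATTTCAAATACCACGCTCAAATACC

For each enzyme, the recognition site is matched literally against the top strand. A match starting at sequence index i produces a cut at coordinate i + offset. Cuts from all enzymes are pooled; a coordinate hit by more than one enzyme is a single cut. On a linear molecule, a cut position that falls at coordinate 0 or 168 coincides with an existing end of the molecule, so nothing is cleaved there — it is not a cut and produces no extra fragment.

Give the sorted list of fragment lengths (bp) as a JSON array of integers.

[1,1,1,5,7,7,8,8,8,9,9,10,12,12,14,15,18,23]

Scan for sites:
  PtaIV CAAATACC/0: at [60, 72, 121, 129, 147, 160] ⇒ [60, 72, 121, 129, 147, 160]
  FykIV TCCAC/2: at [15] ⇒ [17]
  CdoI ACGCT/4: at [4, 22, 27, 34, 48, 55, 83, 106, 116, 155] ⇒ [8, 26, 31, 38, 52, 59, 87, 110, 120, 159]

All cut coordinates (distinct, sorted): [8, 17, 26, 31, 38, 52, 59, 60, 72, 87, 110, 120, 121, 129, 147, 159, 160]

Fragments:
  [0,8): 8 bp
  [8,17): 9 bp
  [17,26): 9 bp
  [26,31): 5 bp
  [31,38): 7 bp
  [38,52): 14 bp
  [52,59): 7 bp
  [59,60): 1 bp
  [60,72): 12 bp
  [72,87): 15 bp
  [87,110): 23 bp
  [110,120): 10 bp
  [120,121): 1 bp
  [121,129): 8 bp
  [129,147): 18 bp
  [147,159): 12 bp
  [159,160): 1 bp
  [160,168): 8 bp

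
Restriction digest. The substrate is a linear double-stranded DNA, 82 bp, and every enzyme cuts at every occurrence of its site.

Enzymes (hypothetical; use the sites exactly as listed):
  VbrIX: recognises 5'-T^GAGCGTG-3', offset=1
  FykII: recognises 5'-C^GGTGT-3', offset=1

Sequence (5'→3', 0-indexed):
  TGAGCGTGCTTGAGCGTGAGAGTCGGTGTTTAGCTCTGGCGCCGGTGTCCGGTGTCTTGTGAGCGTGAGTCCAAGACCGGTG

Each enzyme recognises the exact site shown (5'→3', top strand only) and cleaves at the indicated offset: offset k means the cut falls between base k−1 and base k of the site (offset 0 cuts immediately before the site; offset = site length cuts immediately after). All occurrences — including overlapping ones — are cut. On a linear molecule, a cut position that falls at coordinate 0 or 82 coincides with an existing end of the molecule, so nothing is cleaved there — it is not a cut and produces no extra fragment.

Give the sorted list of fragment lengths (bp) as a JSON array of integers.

[1,7,10,10,13,19,22]

Per-enzyme occurrences:
  VbrIX (TGAGCGTG, off=1): starts [0, 10, 59] → cuts [1, 11, 60]
  FykII (CGGTGT, off=1): starts [23, 42, 49] → cuts [24, 43, 50]

All cut coordinates (distinct, sorted): [1, 11, 24, 43, 50, 60]

Fragments:
  [0,1): 1 bp
  [1,11): 10 bp
  [11,24): 13 bp
  [24,43): 19 bp
  [43,50): 7 bp
  [50,60): 10 bp
  [60,82): 22 bp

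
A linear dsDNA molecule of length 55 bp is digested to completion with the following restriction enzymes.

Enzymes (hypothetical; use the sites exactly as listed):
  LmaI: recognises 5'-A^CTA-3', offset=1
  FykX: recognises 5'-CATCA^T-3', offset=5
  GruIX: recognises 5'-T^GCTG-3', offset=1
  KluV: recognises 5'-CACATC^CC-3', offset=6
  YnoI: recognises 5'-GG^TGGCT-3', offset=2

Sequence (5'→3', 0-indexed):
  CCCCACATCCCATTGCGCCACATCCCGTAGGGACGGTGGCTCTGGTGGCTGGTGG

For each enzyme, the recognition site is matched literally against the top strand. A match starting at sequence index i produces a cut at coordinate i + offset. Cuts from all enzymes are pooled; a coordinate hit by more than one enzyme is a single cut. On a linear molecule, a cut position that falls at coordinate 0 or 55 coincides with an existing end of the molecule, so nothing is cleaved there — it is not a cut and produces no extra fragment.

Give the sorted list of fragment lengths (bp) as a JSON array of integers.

[9,9,10,12,15]

Per-enzyme occurrences:
  LmaI (ACTA, off=1): no sites
  FykX (CATCAT, off=5): no sites
  GruIX (TGCTG, off=1): no sites
  KluV CACATCCC/6: at [3, 18] ⇒ [9, 24]
  YnoI GGTGGCT/2: at [34, 43] ⇒ [36, 45]

All cut coordinates (distinct, sorted): [9, 24, 36, 45]

Fragment lengths:
  [0,9): 9 bp
  [9,24): 15 bp
  [24,36): 12 bp
  [36,45): 9 bp
  [45,55): 10 bp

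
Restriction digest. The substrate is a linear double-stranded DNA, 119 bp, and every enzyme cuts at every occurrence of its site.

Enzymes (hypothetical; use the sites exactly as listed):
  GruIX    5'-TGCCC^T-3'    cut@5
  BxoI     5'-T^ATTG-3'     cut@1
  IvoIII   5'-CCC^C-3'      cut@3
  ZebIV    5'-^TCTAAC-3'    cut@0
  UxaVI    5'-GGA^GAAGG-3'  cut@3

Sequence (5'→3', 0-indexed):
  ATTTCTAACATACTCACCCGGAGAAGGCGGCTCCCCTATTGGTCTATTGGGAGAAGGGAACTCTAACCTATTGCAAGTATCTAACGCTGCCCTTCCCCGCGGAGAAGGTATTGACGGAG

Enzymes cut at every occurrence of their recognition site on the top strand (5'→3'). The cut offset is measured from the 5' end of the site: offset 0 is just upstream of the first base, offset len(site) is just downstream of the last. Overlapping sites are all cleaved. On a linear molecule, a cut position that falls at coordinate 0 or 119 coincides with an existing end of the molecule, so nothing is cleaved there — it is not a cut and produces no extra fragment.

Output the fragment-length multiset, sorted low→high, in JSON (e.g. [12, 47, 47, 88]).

Per-enzyme occurrences:
  GruIX TGCCCT/5: at [87] ⇒ [92]
  BxoI TATTG/1: at [36, 44, 68, 108] ⇒ [37, 45, 69, 109]
  IvoIII CCCC/3: at [32, 94] ⇒ [35, 97]
  ZebIV TCTAAC/0: at [3, 61, 79] ⇒ [3, 61, 79]
  UxaVI GGAGAAGG/3: at [19, 49, 100] ⇒ [22, 52, 103]

All cut coordinates (distinct, sorted): [3, 22, 35, 37, 45, 52, 61, 69, 79, 92, 97, 103, 109]

Fragment lengths:
  [0,3): 3 bp
  [3,22): 19 bp
  [22,35): 13 bp
  [35,37): 2 bp
  [37,45): 8 bp
  [45,52): 7 bp
  [52,61): 9 bp
  [61,69): 8 bp
  [69,79): 10 bp
  [79,92): 13 bp
  [92,97): 5 bp
  [97,103): 6 bp
  [103,109): 6 bp
  [109,119): 10 bp

[2,3,5,6,6,7,8,8,9,10,10,13,13,19]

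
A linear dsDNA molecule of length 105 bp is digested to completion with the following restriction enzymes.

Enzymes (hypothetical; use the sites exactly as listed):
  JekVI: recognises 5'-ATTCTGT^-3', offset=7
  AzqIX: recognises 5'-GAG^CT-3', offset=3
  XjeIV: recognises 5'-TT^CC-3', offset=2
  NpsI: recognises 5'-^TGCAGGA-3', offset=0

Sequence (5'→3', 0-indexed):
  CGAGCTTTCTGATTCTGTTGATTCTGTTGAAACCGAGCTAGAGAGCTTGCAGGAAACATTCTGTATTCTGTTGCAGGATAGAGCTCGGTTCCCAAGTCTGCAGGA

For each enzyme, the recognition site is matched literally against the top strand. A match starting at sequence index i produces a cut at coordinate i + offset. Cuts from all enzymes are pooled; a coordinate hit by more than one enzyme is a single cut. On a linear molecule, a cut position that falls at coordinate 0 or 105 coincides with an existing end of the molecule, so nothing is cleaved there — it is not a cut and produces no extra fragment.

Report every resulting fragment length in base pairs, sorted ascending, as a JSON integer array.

[2,4,7,7,7,8,8,9,10,12,14,17]

Per-enzyme occurrences:
  JekVI (ATTCTGT, off=7): starts [11, 20, 57, 64] → cuts [18, 27, 64, 71]
  AzqIX (GAGCT, off=3): starts [1, 34, 42, 80] → cuts [4, 37, 45, 83]
  XjeIV (TTCC, off=2): starts [88] → cuts [90]
  NpsI (TGCAGGA, off=0): starts [47, 71, 98] → cuts [47, 71, 98]

Pooled cuts: [4, 18, 27, 37, 45, 47, 64, 71, 83, 90, 98]

Fragment lengths:
  [0,4): 4 bp
  [4,18): 14 bp
  [18,27): 9 bp
  [27,37): 10 bp
  [37,45): 8 bp
  [45,47): 2 bp
  [47,64): 17 bp
  [64,71): 7 bp
  [71,83): 12 bp
  [83,90): 7 bp
  [90,98): 8 bp
  [98,105): 7 bp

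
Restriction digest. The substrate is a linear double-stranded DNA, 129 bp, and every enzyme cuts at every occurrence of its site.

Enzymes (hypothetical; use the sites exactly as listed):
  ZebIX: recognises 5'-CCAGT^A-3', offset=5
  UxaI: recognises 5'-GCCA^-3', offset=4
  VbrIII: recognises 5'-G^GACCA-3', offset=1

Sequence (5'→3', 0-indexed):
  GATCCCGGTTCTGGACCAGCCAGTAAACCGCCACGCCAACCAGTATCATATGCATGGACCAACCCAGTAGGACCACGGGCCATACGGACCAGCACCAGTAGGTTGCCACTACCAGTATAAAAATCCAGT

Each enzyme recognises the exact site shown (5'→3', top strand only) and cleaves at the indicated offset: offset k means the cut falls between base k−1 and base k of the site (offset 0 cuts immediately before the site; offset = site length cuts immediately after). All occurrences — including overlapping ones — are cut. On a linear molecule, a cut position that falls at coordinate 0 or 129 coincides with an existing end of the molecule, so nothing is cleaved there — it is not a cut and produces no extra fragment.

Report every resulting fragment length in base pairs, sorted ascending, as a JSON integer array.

[2,2,4,5,6,8,9,9,9,12,12,12,13,13,13]

Scan for sites:
  ZebIX CCAGTA/5: at [19, 39, 63, 94, 111] ⇒ [24, 44, 68, 99, 116]
  UxaI GCCA/4: at [18, 29, 34, 78, 104] ⇒ [22, 33, 38, 82, 108]
  VbrIII GGACCA/1: at [12, 55, 69, 85] ⇒ [13, 56, 70, 86]

Pooled cuts: [13, 22, 24, 33, 38, 44, 56, 68, 70, 82, 86, 99, 108, 116]

Fragments:
  [0,13): 13 bp
  [13,22): 9 bp
  [22,24): 2 bp
  [24,33): 9 bp
  [33,38): 5 bp
  [38,44): 6 bp
  [44,56): 12 bp
  [56,68): 12 bp
  [68,70): 2 bp
  [70,82): 12 bp
  [82,86): 4 bp
  [86,99): 13 bp
  [99,108): 9 bp
  [108,116): 8 bp
  [116,129): 13 bp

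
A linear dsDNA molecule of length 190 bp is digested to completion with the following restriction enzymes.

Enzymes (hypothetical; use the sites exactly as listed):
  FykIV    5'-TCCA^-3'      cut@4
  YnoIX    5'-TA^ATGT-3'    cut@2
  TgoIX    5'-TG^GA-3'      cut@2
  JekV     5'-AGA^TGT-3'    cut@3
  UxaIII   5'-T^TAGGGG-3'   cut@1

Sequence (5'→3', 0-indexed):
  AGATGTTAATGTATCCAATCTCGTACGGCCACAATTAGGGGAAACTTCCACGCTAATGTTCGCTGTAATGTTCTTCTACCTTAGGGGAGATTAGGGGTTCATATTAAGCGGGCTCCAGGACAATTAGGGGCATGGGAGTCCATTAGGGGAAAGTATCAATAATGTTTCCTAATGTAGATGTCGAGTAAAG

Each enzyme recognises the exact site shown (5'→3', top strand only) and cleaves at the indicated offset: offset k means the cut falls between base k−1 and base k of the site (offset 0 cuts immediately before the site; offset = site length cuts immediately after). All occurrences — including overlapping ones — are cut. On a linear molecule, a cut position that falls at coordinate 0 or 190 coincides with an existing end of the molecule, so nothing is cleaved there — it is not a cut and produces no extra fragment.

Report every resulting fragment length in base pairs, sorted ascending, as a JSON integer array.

[1,3,5,5,7,7,9,10,10,12,12,14,15,18,18,18,26]

Site scan:
  FykIV TCCA/4: at [13, 46, 113, 138] ⇒ [17, 50, 117, 142]
  YnoIX TAATGT/2: at [6, 53, 65, 159, 169] ⇒ [8, 55, 67, 161, 171]
  TgoIX (TGGA, off=2): no sites
  JekV AGATGT/3: at [0, 175] ⇒ [3, 178]
  UxaIII TTAGGGG/1: at [34, 80, 90, 123, 142] ⇒ [35, 81, 91, 124, 143]

Pooled cuts: [3, 8, 17, 35, 50, 55, 67, 81, 91, 117, 124, 142, 143, 161, 171, 178]

Fragment lengths:
  [0,3): 3 bp
  [3,8): 5 bp
  [8,17): 9 bp
  [17,35): 18 bp
  [35,50): 15 bp
  [50,55): 5 bp
  [55,67): 12 bp
  [67,81): 14 bp
  [81,91): 10 bp
  [91,117): 26 bp
  [117,124): 7 bp
  [124,142): 18 bp
  [142,143): 1 bp
  [143,161): 18 bp
  [161,171): 10 bp
  [171,178): 7 bp
  [178,190): 12 bp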